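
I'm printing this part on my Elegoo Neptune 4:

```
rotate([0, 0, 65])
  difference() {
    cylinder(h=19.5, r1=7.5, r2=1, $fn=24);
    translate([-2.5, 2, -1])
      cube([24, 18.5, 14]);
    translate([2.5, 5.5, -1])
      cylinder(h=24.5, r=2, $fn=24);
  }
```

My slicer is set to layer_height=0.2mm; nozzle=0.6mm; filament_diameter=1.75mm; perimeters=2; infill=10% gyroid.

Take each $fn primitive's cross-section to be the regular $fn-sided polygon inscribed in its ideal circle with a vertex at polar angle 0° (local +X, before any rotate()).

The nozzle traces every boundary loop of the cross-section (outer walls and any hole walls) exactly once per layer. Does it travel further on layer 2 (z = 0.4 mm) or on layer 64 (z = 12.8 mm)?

Layer 2 (z = 0.4): the cone: at t=0.021 of its height the radius interpolates to r₁+(r₂−r₁)t = 7.367, giving a regular 24-gon of that circumradius (perimeter = 2·24·7.367·sin(180°/24) = 46.15 mm); the 24×18.5 cube at (-2.5, 2) contributes its full rectangle (perimeter 85.00 mm); the r=2 cylinder at (2.5, 5.5) contributes a regular 24-gon of circumradius 2 (perimeter = 2·24·2.000·sin(180°/24) = 12.53 mm); Taking the first minus the rest: starting from the cone, the 24×18.5 cube at (-2.5, 2) partially overlaps it — only the 40.62 mm² overlap (of its 444.00 mm²) is removed, clipping the outline; the r=2 cylinder at (2.5, 5.5) misses the remaining region (no effect) — boundary = 48.52 mm; (rotated 65° about Z; rotation is an isometry so areas/perimeters/island counts are preserved). So its perimeter = 48.52 mm. Layer 64 (z = 12.8): the cone contributes a regular 24-gon of circumradius 3.233 (interpolated between r1=7.5 and r2=1 at t=0.656) (perimeter = 2·24·3.233·sin(180°/24) = 20.26 mm); the cube at (-2.5, 2) (footprint 24×18.5) is included at this height (perimeter 85.00 mm); the r=2 cylinder at (2.5, 5.5) gives a regular 24-gon of circumradius 2 (constant along its height) (perimeter = 2·24·2.000·sin(180°/24) = 12.53 mm); Taking the first minus the rest: starting from the cone, the 24×18.5 cube at (-2.5, 2) partially overlaps it — only the 4.26 mm² overlap (of its 444.00 mm²) is removed, clipping the outline; the r=2 cylinder at (2.5, 5.5) misses the remaining region (no effect) — boundary = 19.50 mm; (whole slice rotated 65° about Z — lengths, areas and connectivity unchanged). So its perimeter = 19.50 mm. Layer 2 is larger (48.52 vs 19.50 mm).

layer 2 (z = 0.4 mm)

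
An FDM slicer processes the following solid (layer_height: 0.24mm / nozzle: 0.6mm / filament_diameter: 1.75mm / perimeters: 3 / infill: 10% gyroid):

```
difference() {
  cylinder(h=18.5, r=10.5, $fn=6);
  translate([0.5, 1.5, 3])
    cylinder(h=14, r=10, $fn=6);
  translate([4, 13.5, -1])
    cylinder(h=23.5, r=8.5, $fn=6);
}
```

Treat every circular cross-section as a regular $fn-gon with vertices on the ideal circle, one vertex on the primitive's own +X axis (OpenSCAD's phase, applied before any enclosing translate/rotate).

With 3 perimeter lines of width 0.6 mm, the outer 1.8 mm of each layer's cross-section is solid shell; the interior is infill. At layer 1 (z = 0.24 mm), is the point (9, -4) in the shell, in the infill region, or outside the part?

At z = 0.24 mm: the r=10.5 cylinder contributes a regular 6-gon of circumradius 10.5; the cylinder at (0.5, 1.5) is absent (z outside [3, 17]); the cylinder at (4, 13.5): section is a regular 6-gon, circumradius r=8.5; Taking the first minus the rest: starting from the r=10.5 cylinder, the r=8.5 cylinder at (4, 13.5) partially overlaps it — only the 21.29 mm² overlap (of its 187.71 mm²) is removed, clipping the outline — 1 connected region. Overall, the cross-section is a single solid region. The nearest boundary edge runs (10.50, 0.00)→(5.25, -9.09); distance from the point to it = 0.70 mm. The point is not inside any of the regions above, so it lies outside the cross-section (0.70 mm from the nearest boundary).

outside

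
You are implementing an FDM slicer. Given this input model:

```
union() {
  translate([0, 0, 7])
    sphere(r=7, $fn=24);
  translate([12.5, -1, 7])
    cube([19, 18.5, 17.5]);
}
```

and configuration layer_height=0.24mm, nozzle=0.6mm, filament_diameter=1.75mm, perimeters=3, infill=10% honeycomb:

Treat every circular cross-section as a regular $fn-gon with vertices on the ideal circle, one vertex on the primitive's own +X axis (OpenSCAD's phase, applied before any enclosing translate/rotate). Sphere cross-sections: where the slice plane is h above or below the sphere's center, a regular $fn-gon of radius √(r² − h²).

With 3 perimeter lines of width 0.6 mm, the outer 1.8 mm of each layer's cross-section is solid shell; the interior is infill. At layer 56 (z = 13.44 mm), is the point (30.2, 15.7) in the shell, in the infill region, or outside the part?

shell

At z = 13.44 mm: the r=7 sphere contributes a regular 24-gon of circumradius √(7²−6.44²) = 2.743; the cube at (12.5, -1) (footprint 19×18.5) is included at this height; Combining (union): the 2 present regions are separate (no shared area or edge), so areas and boundary lengths simply add and each stays a separate island — 2 connected regions. Overall, the cross-section has 2 separate islands. The nearest boundary edge runs (31.50, 17.50)→(31.50, -1.00); distance from the point to it = 1.30 mm. (Shell/infill is judged within the island containing the point — the largest one.) The point is inside the cross-section, 1.30 mm from the nearest boundary — within the 1.8 mm shell band (3 × 0.6).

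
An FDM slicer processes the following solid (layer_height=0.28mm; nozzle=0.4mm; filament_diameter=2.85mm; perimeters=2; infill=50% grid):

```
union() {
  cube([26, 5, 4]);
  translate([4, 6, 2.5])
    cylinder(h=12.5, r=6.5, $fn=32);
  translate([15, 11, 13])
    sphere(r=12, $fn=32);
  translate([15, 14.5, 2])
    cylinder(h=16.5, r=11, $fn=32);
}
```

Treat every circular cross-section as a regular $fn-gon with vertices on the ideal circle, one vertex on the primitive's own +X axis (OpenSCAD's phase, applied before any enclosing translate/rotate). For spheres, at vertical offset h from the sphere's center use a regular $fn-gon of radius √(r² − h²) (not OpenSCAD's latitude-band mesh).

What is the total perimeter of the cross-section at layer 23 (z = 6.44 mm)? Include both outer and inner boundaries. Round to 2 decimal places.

At z = 6.44 mm: the cube does not reach this height (z outside [0, 4]); the cylinder at (4, 6): section is a regular 32-gon, circumradius r=6.5 (perimeter = 2·32·6.500·sin(180°/32) = 40.78 mm); the r=12 sphere at (15, 11) contributes a regular 32-gon of circumradius √(12²−6.56²) = 10.048 (perimeter = 2·32·10.048·sin(180°/32) = 63.03 mm); the r=11 cylinder at (15, 14.5) gives a regular 32-gon of circumradius 11 (constant along its height) (perimeter = 2·32·11.000·sin(180°/32) = 69.00 mm); Taking the union: the regions partially overlap (shared area 304.55 mm²), so the edge portions inside another operand are dropped and the merged outline is re-measured after clipping — boundary = 88.93 mm. Overall, the cross-section is a single solid region. Total boundary length (outer) = 88.93 mm.

88.93 mm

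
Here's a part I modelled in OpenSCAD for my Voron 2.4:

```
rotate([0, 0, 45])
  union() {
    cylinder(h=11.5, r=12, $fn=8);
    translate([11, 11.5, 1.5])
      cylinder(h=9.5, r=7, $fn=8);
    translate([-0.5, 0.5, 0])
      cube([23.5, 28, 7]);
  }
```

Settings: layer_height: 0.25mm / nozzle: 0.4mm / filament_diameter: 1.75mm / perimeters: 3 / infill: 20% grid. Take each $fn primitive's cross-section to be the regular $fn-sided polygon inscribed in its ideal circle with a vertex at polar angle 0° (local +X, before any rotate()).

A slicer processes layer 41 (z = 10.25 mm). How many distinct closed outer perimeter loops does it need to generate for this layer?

1

At z = 10.25 mm: the r=12 cylinder contributes a regular 8-gon of circumradius 12; the r=7 cylinder at (11, 11.5) gives a regular 8-gon of circumradius 7 (constant along its height); the cube at (-0.5, 0.5) is not intersected at this z (z outside [0, 7]); Merging all regions: the regions partially overlap (shared area 11.50 mm²), so overlapping operands fuse into one piece — 1 connected region; (whole slice rotated 45° about Z — lengths, areas and connectivity unchanged). The result has 1 disconnected region.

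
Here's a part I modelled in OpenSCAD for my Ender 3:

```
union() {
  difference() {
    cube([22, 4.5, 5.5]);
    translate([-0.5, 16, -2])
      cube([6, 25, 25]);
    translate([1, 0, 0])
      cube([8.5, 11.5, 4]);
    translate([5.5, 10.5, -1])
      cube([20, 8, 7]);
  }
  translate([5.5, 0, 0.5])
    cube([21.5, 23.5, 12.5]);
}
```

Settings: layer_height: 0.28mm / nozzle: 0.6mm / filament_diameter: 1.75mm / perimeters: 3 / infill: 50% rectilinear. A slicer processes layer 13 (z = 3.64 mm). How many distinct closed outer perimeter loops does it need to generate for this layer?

At z = 3.64 mm: the 22×4.5 cube contributes its full rectangle; the cube at (-0.5, 16) is present — its section is the full 6×25 rectangle; the 8.5×11.5 cube at (1, 0) contributes its full rectangle; the 20×8 cube at (5.5, 10.5) contributes its full rectangle; Taking the first minus the rest: starting from the 22×4.5 cube, the 6×25 cube at (-0.5, 16) misses the remaining region (no effect); the 8.5×11.5 cube at (1, 0) partially overlaps it — only the 38.25 mm² overlap (of its 97.75 mm²) is removed, clipping the outline; the 20×8 cube at (5.5, 10.5) misses the remaining region (no effect) — 2 connected regions; the cube at (5.5, 0) is present — its section is the full 21.5×23.5 rectangle; Combining (union): the regions partially overlap (shared area 56.25 mm²), so overlapping operands fuse into one piece — 2 connected regions. The result has 2 disconnected regions.

2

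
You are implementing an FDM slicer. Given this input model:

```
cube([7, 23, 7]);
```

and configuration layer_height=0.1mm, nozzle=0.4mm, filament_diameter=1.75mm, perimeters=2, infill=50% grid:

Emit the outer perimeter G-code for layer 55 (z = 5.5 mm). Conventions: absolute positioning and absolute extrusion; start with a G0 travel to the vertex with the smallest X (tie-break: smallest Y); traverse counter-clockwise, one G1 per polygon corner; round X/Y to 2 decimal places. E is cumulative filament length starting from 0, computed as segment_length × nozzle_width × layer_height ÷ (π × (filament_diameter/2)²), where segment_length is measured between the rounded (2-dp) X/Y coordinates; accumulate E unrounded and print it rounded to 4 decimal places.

G0 X0.00 Y0.00 Z5.50
G1 X7.00 Y0.00 E0.1164
G1 X7.00 Y23.00 E0.4989
G1 X0.00 Y23.00 E0.6153
G1 X0.00 Y0.00 E0.9978

At z = 5.5 mm: the cube (footprint 7×23) is included at this height. The outline is a single polygon with 4 vertices. Extrusion per mm of travel: 0.4 × 0.1 / (π × 0.875²) = 0.016630. Accumulating E over each segment gives final E = 0.9978.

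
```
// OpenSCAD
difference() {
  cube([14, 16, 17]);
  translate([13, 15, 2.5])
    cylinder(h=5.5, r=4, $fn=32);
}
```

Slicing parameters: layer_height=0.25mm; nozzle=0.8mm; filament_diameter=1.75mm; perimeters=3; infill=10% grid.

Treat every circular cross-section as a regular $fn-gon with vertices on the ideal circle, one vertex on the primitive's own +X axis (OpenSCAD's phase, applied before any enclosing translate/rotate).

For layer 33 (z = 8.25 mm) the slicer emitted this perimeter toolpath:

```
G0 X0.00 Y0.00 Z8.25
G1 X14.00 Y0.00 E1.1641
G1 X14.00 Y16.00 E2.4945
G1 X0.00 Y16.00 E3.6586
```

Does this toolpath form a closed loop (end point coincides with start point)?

Start point (G0): (0.00, 0.00). End point (last G1): the path does not return to the start — open.

no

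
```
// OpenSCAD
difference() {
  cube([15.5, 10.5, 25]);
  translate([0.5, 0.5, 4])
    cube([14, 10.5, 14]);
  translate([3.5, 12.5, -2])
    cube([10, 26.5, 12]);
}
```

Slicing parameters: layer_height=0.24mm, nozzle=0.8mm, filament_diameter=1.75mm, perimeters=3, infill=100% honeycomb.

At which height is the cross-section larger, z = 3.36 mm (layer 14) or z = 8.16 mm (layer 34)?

layer 14 (z = 3.36 mm)

Layer 14 (z = 3.36): the cube is present — its section is the full 15.5×10.5 rectangle (area 162.75 mm²); the cube at (0.5, 0.5) is not intersected at this z (z outside [4, 18]); the cube at (3.5, 12.5) is present — its section is the full 10×26.5 rectangle (area 265.00 mm²); Taking the first minus the rest: starting from the 15.5×10.5 cube (162.75 mm²), the 10×26.5 cube at (3.5, 12.5) misses the remaining region (no effect) — area = 162.75 mm². So its area = 162.75 mm². Layer 34 (z = 8.16): the 15.5×10.5 cube contributes its full rectangle (area 162.75 mm²); the 14×10.5 cube at (0.5, 0.5) contributes its full rectangle (area 147.00 mm²); the cube at (3.5, 12.5) is present — its section is the full 10×26.5 rectangle (area 265.00 mm²); After the difference (first − rest): starting from the 15.5×10.5 cube (162.75 mm²), the 14×10.5 cube at (0.5, 0.5) partially overlaps it — only the 140.00 mm² overlap (of its 147.00 mm²) is removed, clipping the outline; the 10×26.5 cube at (3.5, 12.5) misses the remaining region (no effect) — area = 22.75 mm². So its area = 22.75 mm². Layer 14 is larger (162.75 vs 22.75 mm²).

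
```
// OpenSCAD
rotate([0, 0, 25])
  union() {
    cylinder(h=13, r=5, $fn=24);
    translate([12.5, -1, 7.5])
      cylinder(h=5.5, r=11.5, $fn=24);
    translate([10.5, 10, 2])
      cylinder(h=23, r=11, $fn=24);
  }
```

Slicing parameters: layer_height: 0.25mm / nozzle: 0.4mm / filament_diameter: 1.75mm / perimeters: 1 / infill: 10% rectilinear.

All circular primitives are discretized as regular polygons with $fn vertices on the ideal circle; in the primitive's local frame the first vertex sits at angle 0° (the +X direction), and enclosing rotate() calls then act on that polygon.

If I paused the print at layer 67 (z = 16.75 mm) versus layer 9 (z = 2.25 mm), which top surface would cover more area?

layer 9 (z = 2.25 mm)

Layer 67 (z = 16.75): the cylinder is not intersected at this z (z outside [0, 13]); the cylinder at (12.5, -1) is not intersected at this z (z outside [7.5, 13]); the cylinder at (10.5, 10): section is a regular 24-gon, circumradius r=11 (area = (24/2)·11.000²·sin(360°/24) = 375.81 mm²); Combining (union): only the r=11 cylinder at (10.5, 10) is present, so the union is just that shape — area = 375.81 mm²; (rotated 25° about Z; rotation is an isometry so areas/perimeters/island counts are preserved). So its area = 375.81 mm². Layer 9 (z = 2.25): the r=5 cylinder contributes a regular 24-gon of circumradius 5 (area = (24/2)·5.000²·sin(360°/24) = 77.65 mm²); the cylinder at (12.5, -1) does not reach this height (z outside [7.5, 13]); the r=11 cylinder at (10.5, 10) contributes a regular 24-gon of circumradius 11 (area = (24/2)·11.000²·sin(360°/24) = 375.81 mm²); Combining (union): the regions partially overlap — summed areas 453.45 mm² minus the doubly-counted overlap 5.71 mm² gives 447.74 mm² — area = 447.74 mm²; (rotated 25° about Z; rotation is an isometry so areas/perimeters/island counts are preserved). So its area = 447.74 mm². Layer 9 is larger (447.74 vs 375.81 mm²).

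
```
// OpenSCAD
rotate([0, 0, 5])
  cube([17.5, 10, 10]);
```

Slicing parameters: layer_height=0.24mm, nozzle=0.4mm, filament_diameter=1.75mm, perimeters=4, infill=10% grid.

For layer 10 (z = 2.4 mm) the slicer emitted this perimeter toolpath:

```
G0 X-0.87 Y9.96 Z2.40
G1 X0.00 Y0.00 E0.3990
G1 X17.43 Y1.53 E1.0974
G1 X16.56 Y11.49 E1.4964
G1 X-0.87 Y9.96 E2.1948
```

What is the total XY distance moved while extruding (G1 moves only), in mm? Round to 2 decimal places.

54.99 mm

Sum the Euclidean lengths of each G1 segment: total = 54.99 mm.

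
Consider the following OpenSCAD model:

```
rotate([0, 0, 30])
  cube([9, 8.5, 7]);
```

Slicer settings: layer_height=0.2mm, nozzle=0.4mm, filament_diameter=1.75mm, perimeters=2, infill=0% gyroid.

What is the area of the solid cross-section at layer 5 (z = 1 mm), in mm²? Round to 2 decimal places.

76.50 mm²

At z = 1 mm: the 9×8.5 cube contributes its full rectangle (area 76.50 mm²); (whole slice rotated 30° about Z — lengths, areas and connectivity unchanged). Overall, the cross-section is a single solid region. Net area = 76.50 mm².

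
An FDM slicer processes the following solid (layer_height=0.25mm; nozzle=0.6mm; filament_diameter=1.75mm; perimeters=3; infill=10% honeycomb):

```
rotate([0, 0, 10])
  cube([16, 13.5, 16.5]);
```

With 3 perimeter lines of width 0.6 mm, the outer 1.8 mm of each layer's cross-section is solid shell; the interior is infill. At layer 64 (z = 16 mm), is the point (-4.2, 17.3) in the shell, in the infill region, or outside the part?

outside

At z = 16 mm: the 16×13.5 cube contributes its full rectangle; (rotated 10° about Z; rotation is an isometry so areas/perimeters/island counts are preserved). Overall, the cross-section is a single solid region. Undo the 10° rotation: the query point maps to (-1.132, 17.766) in the un-rotated model frame. The nearest boundary edge runs (16.00, 13.50)→(0.00, 13.50); distance from the point to it = 4.41 mm. The point is not inside any of the regions above, so it lies outside the cross-section (4.41 mm from the nearest boundary).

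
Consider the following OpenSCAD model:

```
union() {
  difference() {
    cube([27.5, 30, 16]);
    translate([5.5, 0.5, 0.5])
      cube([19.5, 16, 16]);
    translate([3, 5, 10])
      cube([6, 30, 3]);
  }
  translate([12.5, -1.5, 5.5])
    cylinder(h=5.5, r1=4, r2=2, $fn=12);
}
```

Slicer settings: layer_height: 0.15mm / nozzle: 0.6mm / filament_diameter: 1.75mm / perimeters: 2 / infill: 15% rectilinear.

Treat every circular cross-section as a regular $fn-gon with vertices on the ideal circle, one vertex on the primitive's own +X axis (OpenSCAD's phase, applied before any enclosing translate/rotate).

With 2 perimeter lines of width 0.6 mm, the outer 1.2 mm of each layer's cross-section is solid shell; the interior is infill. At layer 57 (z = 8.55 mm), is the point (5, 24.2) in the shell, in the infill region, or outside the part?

At z = 8.55 mm: the cube is present — its section is the full 27.5×30 rectangle; the cube at (5.5, 0.5) is present — its section is the full 19.5×16 rectangle; the cube at (3, 5) is absent (z outside [10, 13]); Taking the first minus the rest: starting from the 27.5×30 cube, the 19.5×16 cube at (5.5, 0.5) lies wholly inside it (removes its full 312.00 mm² and its 71.00 mm outline becomes a hole wall) — 1 connected region with 1 hole; the cone at (12.5, -1.5): at t=0.555 of its height the radius interpolates to r₁+(r₂−r₁)t = 2.891, giving a regular 12-gon of that circumradius; Taking the union: the regions partially overlap (shared area 2.20 mm²), so overlapping operands fuse into one piece — 1 connected region with 1 hole. Overall, the cross-section is one region with 1 hole. The nearest boundary edge runs (0.00, 0.00)→(0.00, 30.00); distance from the point to it = 5.00 mm. The point is inside the cross-section and 5.00 mm from the nearest boundary — more than the 1.2 mm shell width (2 × 0.6), so it's in the infill interior.

infill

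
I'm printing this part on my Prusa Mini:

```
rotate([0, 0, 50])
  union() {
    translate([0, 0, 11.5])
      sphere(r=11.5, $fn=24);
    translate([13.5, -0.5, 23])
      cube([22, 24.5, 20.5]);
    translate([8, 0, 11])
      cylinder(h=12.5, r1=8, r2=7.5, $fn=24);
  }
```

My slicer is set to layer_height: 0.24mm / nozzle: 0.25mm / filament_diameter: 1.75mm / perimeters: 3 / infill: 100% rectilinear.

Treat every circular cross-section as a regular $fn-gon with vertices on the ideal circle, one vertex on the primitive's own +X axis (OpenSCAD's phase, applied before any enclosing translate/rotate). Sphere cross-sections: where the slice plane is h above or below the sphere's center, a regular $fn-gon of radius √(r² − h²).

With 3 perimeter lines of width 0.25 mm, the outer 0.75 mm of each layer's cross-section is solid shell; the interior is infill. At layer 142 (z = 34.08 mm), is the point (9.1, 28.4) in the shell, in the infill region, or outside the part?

infill

At z = 34.08 mm: the sphere does not reach this height (|z−center|=22.580 > r=11.5); the cube at (13.5, -0.5) is present — its section is the full 22×24.5 rectangle; the cone at (8, 0) does not reach this height (z outside [11, 23.5]); Taking the union: only the 22×24.5 cube at (13.5, -0.5) is present, so the union is just that shape — 1 connected region; (rotated 50° about Z; rotation is an isometry so areas/perimeters/island counts are preserved). Overall, the cross-section is a single solid region. Undo the 50° rotation: the query point maps to (27.605, 11.284) in the un-rotated model frame. The nearest boundary edge runs (35.50, -0.50)→(35.50, 24.00); distance from the point to it = 7.89 mm. The point is inside the cross-section and 7.89 mm from the nearest boundary — more than the 0.75 mm shell width (3 × 0.25), so it's in the infill interior.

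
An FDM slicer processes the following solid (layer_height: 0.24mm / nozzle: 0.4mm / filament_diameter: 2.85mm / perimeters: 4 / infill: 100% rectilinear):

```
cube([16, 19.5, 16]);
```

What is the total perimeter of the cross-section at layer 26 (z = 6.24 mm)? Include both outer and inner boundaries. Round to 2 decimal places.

At z = 6.24 mm: the 16×19.5 cube contributes its full rectangle (perimeter 71.00 mm). Overall, the cross-section is a single solid region. Total boundary length (outer) = 71.00 mm.

71.00 mm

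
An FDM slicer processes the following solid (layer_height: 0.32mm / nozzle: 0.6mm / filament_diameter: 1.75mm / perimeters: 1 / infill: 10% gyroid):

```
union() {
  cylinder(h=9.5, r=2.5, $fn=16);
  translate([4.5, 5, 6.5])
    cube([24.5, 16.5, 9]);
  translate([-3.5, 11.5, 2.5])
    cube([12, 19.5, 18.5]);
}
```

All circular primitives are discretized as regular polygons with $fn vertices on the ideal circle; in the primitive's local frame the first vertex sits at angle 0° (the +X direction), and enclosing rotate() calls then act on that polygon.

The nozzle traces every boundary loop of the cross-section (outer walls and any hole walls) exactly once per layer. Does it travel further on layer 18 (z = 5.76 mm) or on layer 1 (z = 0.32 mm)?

Layer 18 (z = 5.76): the r=2.5 cylinder contributes a regular 16-gon of circumradius 2.5 (perimeter = 2·16·2.500·sin(180°/16) = 15.61 mm); the cube at (4.5, 5) does not reach this height (z outside [6.5, 15.5]); the 12×19.5 cube at (-3.5, 11.5) contributes its full rectangle (perimeter 63.00 mm); Taking the union: the 2 present regions are separate (no shared area or edge), so areas and boundary lengths simply add and each stays a separate island — boundary = 78.61 mm. So its perimeter = 78.61 mm. Layer 1 (z = 0.32): the r=2.5 cylinder contributes a regular 16-gon of circumradius 2.5 (perimeter = 2·16·2.500·sin(180°/16) = 15.61 mm); the cube at (4.5, 5) is not intersected at this z (z outside [6.5, 15.5]); the cube at (-3.5, 11.5) is absent (z outside [2.5, 21]); Merging all regions: only the r=2.5 cylinder is present, so the union is just that shape — boundary = 15.61 mm. So its perimeter = 15.61 mm. Layer 18 is larger (78.61 vs 15.61 mm).

layer 18 (z = 5.76 mm)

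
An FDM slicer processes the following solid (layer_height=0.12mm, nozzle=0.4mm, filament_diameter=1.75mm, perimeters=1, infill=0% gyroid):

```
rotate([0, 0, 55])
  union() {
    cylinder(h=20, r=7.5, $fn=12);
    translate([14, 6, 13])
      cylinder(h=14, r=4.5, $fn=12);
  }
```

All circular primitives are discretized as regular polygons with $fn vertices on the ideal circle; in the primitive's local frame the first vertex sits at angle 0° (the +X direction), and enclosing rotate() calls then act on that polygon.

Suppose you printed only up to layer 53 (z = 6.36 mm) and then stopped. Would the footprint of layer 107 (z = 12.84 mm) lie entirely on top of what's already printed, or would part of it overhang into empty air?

entirely on top

Compare the two slices. At z = 6.36: the r=7.5 cylinder gives a regular 12-gon of circumradius 7.5 (constant along its height) (area = (12/2)·7.500²·sin(360°/12) = 168.75 mm²); the cylinder at (14, 6) is absent (z outside [13, 27]); Combining (union): only the r=7.5 cylinder is present, so the union is just that shape — area = 168.75 mm²; (whole slice rotated 55° about Z — lengths, areas and connectivity unchanged). At z = 12.84: the cylinder: section is a regular 12-gon, circumradius r=7.5 (area = (12/2)·7.500²·sin(360°/12) = 168.75 mm²); the cylinder at (14, 6) is absent (z outside [13, 27]); Taking the union: only the r=7.5 cylinder is present, so the union is just that shape — area = 168.75 mm²; (rotated 55° about Z; rotation is an isometry so areas/perimeters/island counts are preserved). Checking containment: the cross-section at z = 12.84 is a subset of the cross-section at z = 6.36.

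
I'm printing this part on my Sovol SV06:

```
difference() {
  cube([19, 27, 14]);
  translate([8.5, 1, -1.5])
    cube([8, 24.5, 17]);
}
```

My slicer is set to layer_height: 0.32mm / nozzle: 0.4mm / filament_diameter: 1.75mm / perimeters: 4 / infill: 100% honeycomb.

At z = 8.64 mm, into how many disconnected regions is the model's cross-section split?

1

At z = 8.64 mm: the 19×27 cube contributes its full rectangle; the 8×24.5 cube at (8.5, 1) contributes its full rectangle; After the difference (first − rest): starting from the 19×27 cube, the 8×24.5 cube at (8.5, 1) lies wholly inside it (removes its full 196.00 mm² and its 65.00 mm outline becomes a hole wall) — 1 connected region with 1 hole. The result has 1 disconnected region.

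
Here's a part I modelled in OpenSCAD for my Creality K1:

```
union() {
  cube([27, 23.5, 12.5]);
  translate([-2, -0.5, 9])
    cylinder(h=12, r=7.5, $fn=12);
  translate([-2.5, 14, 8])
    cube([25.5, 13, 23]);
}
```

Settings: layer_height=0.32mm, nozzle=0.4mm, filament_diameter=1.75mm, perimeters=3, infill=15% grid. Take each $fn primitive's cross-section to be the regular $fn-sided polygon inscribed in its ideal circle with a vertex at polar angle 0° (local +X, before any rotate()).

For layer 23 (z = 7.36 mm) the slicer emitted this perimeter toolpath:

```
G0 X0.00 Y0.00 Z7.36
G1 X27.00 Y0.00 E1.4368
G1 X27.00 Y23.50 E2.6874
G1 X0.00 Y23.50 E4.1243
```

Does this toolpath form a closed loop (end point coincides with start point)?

Start point (G0): (0.00, 0.00). End point (last G1): the path does not return to the start — open.

no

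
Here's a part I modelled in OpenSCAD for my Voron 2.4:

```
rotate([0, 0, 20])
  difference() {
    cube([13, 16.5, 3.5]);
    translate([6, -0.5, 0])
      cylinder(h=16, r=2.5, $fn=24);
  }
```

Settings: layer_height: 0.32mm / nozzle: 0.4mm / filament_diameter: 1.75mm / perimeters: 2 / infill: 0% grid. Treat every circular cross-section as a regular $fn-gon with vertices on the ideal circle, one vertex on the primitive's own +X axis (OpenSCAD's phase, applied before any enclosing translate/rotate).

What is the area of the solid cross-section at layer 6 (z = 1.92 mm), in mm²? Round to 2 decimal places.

At z = 1.92 mm: the cube is present — its section is the full 13×16.5 rectangle (area 214.50 mm²); the r=2.5 cylinder at (6, -0.5) contributes a regular 24-gon of circumradius 2.5 (area = (24/2)·2.500²·sin(360°/24) = 19.41 mm²); Subtracting the remaining from the first: starting from the 13×16.5 cube (214.50 mm²), the r=2.5 cylinder at (6, -0.5) partially overlaps it — only the 7.24 mm² overlap (of its 19.41 mm²) is removed, clipping the outline — area = 207.26 mm²; (whole slice rotated 20° about Z — lengths, areas and connectivity unchanged). Overall, the cross-section is a single solid region. Net area = 207.26 mm².

207.26 mm²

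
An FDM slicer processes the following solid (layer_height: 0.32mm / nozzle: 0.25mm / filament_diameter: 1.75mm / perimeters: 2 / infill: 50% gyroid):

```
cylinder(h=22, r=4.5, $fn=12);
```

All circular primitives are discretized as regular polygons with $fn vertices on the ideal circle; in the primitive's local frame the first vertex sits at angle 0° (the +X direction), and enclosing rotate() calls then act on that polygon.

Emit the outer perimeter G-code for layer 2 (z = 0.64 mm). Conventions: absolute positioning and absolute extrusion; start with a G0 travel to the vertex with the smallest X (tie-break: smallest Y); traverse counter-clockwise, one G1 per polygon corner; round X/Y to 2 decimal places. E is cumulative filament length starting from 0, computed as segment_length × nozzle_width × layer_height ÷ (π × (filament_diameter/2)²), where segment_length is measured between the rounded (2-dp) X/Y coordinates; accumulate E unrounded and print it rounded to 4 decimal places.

At z = 0.64 mm: the r=4.5 cylinder contributes a regular 12-gon of circumradius 4.5. The outline is a single polygon with 12 vertices. Extrusion per mm of travel: 0.25 × 0.32 / (π × 0.875²) = 0.033260. Accumulating E over each segment gives final E = 0.9300.

G0 X-4.50 Y0.00 Z0.64
G1 X-3.90 Y-2.25 E0.0775
G1 X-2.25 Y-3.90 E0.1551
G1 X0.00 Y-4.50 E0.2325
G1 X2.25 Y-3.90 E0.3100
G1 X3.90 Y-2.25 E0.3876
G1 X4.50 Y0.00 E0.4650
G1 X3.90 Y2.25 E0.5425
G1 X2.25 Y3.90 E0.6201
G1 X0.00 Y4.50 E0.6975
G1 X-2.25 Y3.90 E0.7750
G1 X-3.90 Y2.25 E0.8526
G1 X-4.50 Y0.00 E0.9300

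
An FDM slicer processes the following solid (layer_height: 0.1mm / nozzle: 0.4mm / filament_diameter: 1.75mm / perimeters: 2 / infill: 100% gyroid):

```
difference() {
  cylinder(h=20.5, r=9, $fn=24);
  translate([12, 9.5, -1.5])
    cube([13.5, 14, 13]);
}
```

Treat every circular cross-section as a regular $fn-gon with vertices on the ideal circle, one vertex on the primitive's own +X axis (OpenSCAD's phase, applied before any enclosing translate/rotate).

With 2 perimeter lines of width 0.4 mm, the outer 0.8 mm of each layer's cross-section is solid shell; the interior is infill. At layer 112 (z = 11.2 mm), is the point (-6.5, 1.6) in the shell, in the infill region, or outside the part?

At z = 11.2 mm: the r=9 cylinder gives a regular 24-gon of circumradius 9 (constant along its height); the 13.5×14 cube at (12, 9.5) contributes its full rectangle; After the difference (first − rest): starting from the r=9 cylinder, the 13.5×14 cube at (12, 9.5) misses the remaining region (no effect) — 1 connected region. Overall, the cross-section is a single solid region. The nearest boundary edge runs (-9.00, 0.00)→(-8.69, 2.33); distance from the point to it = 2.27 mm. The point is inside the cross-section and 2.27 mm from the nearest boundary — more than the 0.8 mm shell width (2 × 0.4), so it's in the infill interior.

infill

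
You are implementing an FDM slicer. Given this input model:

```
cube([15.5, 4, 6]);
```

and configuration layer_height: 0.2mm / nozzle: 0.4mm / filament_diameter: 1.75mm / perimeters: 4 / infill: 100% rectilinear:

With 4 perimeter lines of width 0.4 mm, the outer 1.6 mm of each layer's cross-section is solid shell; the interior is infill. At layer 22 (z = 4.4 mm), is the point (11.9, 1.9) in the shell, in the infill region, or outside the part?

At z = 4.4 mm: the cube is present — its section is the full 15.5×4 rectangle. Overall, the cross-section is a single solid region. The nearest boundary edge runs (0.00, 0.00)→(15.50, 0.00); distance from the point to it = 1.90 mm. The point is inside the cross-section and 1.90 mm from the nearest boundary — more than the 1.6 mm shell width (4 × 0.4), so it's in the infill interior.

infill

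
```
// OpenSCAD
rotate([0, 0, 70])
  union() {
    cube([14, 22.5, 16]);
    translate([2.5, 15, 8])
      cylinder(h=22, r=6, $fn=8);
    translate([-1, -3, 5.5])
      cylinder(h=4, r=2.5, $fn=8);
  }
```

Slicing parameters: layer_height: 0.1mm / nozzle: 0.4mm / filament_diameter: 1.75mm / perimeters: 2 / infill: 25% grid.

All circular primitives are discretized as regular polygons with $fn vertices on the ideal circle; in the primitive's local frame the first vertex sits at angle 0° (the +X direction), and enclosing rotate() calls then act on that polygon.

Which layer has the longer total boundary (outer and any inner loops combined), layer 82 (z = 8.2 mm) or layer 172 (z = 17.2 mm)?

layer 82 (z = 8.2 mm)

Layer 82 (z = 8.2): the cube (footprint 14×22.5) is included at this height (perimeter 73.00 mm); the cylinder at (2.5, 15): section is a regular 8-gon, circumradius r=6 (perimeter = 2·8·6.000·sin(180°/8) = 36.74 mm); the r=2.5 cylinder at (-1, -3) contributes a regular 8-gon of circumradius 2.5 (perimeter = 2·8·2.500·sin(180°/8) = 15.31 mm); Taking the union: the regions partially overlap (shared area 78.32 mm²), so the edge portions inside another operand are dropped and the merged outline is re-measured after clipping — boundary = 91.34 mm; (rotated 70° about Z; rotation is an isometry so areas/perimeters/island counts are preserved). So its perimeter = 91.34 mm. Layer 172 (z = 17.2): the cube is not intersected at this z (z outside [0, 16]); the r=6 cylinder at (2.5, 15) gives a regular 8-gon of circumradius 6 (constant along its height) (perimeter = 2·8·6.000·sin(180°/8) = 36.74 mm); the cylinder at (-1, -3) is absent (z outside [5.5, 9.5]); Combining (union): only the r=6 cylinder at (2.5, 15) is present, so the union is just that shape — boundary = 36.74 mm; (whole slice rotated 70° about Z — lengths, areas and connectivity unchanged). So its perimeter = 36.74 mm. Layer 82 is larger (91.34 vs 36.74 mm).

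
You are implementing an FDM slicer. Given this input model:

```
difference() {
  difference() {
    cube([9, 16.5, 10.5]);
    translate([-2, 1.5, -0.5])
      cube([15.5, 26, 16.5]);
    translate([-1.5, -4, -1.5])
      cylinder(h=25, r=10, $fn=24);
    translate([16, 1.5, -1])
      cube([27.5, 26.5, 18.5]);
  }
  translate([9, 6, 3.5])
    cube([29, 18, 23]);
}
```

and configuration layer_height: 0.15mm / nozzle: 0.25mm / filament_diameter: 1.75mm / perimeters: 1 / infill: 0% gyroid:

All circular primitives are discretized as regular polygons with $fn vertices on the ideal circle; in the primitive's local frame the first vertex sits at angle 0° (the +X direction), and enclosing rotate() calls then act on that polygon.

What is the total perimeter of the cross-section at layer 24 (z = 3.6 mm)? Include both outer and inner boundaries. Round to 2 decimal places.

6.86 mm

At z = 3.6 mm: the cube is present — its section is the full 9×16.5 rectangle (perimeter 51.00 mm); the 15.5×26 cube at (-2, 1.5) contributes its full rectangle (perimeter 83.00 mm); the cylinder at (-1.5, -4): section is a regular 24-gon, circumradius r=10 (perimeter = 2·24·10.000·sin(180°/24) = 62.65 mm); the cube at (16, 1.5) is present — its section is the full 27.5×26.5 rectangle (perimeter 108.00 mm); Taking the first minus the rest: starting from the 9×16.5 cube, the 15.5×26 cube at (-2, 1.5) partially overlaps it — only the 135.00 mm² overlap (of its 403.00 mm²) is removed, clipping the outline; the r=10 cylinder at (-1.5, -4) partially overlaps it — only the 10.85 mm² overlap (of its 310.58 mm²) is removed, clipping the outline; the 27.5×26.5 cube at (16, 1.5) misses the remaining region (no effect) — boundary = 6.86 mm; the cube at (9, 6) is present — its section is the full 29×18 rectangle (perimeter 94.00 mm); Taking the first minus the rest: starting from that combined region, the 29×18 cube at (9, 6) misses the remaining region (no effect) — boundary = 6.86 mm. Overall, the cross-section is a single solid region. Total boundary length (outer) = 6.86 mm.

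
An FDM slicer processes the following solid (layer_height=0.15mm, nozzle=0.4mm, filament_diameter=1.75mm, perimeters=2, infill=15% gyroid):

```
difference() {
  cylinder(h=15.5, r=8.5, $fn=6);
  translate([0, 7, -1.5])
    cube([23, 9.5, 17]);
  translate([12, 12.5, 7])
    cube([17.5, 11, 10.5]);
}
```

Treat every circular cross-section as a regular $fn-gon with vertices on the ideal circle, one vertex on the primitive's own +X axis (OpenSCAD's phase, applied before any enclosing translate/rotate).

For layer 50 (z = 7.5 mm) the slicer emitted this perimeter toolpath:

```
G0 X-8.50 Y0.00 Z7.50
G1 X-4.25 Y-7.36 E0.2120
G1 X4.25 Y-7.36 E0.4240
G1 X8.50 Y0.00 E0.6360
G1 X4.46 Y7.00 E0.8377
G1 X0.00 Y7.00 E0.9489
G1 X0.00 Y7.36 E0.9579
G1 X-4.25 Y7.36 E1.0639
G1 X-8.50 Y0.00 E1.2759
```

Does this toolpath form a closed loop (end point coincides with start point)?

yes

Start point (G0): (-8.50, 0.00). End point (last G1): the path returns to the start — closed.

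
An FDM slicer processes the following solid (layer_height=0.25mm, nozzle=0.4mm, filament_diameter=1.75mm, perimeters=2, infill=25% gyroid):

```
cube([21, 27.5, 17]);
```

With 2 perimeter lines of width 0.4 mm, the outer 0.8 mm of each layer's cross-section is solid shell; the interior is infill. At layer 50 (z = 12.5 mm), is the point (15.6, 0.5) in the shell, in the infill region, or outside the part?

shell

At z = 12.5 mm: the cube (footprint 21×27.5) is included at this height. Overall, the cross-section is a single solid region. The nearest boundary edge runs (0.00, 0.00)→(21.00, 0.00); distance from the point to it = 0.50 mm. The point is inside the cross-section, 0.50 mm from the nearest boundary — within the 0.8 mm shell band (2 × 0.4).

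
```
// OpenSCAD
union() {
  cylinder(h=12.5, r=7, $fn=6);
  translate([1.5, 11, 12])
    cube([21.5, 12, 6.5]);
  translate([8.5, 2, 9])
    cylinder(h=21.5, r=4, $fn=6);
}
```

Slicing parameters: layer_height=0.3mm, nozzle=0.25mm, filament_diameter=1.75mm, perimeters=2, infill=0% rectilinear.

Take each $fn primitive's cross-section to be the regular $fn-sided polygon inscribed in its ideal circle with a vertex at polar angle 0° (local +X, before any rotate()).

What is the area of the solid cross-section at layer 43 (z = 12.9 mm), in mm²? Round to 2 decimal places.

299.57 mm²

At z = 12.9 mm: the cylinder does not reach this height (z outside [0, 12.5]); the 21.5×12 cube at (1.5, 11) contributes its full rectangle (area 258.00 mm²); the cylinder at (8.5, 2): section is a regular 6-gon, circumradius r=4 (area = (6/2)·4.000²·sin(360°/6) = 41.57 mm²); Merging all regions: the 2 present regions are separate (no shared area or edge), so areas and boundary lengths simply add and each stays a separate island — area = 299.57 mm². Overall, the cross-section has 2 separate islands. Net area = 299.57 mm².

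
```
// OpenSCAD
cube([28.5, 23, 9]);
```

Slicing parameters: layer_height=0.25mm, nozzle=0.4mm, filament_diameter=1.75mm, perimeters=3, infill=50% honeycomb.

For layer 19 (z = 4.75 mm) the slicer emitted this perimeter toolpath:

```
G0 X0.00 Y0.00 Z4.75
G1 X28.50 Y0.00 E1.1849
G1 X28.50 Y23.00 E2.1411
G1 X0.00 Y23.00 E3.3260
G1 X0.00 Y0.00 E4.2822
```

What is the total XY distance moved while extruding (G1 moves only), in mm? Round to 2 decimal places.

Sum the Euclidean lengths of each G1 segment: total = 103.00 mm.

103.00 mm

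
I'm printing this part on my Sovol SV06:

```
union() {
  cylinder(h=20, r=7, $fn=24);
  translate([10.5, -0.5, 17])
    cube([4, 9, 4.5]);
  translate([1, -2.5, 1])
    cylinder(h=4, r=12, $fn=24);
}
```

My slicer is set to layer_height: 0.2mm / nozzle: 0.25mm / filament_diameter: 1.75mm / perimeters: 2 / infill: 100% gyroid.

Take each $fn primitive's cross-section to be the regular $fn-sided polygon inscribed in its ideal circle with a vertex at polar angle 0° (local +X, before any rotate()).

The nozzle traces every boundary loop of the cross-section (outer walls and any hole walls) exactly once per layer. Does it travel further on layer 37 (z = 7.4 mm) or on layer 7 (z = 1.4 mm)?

layer 7 (z = 1.4 mm)

Layer 37 (z = 7.4): the cylinder: section is a regular 24-gon, circumradius r=7 (perimeter = 2·24·7.000·sin(180°/24) = 43.86 mm); the cube at (10.5, -0.5) does not reach this height (z outside [17, 21.5]); the cylinder at (1, -2.5) is absent (z outside [1, 5]); Combining (union): only the r=7 cylinder is present, so the union is just that shape — boundary = 43.86 mm. So its perimeter = 43.86 mm. Layer 7 (z = 1.4): the r=7 cylinder contributes a regular 24-gon of circumradius 7 (perimeter = 2·24·7.000·sin(180°/24) = 43.86 mm); the cube at (10.5, -0.5) is absent (z outside [17, 21.5]); the cylinder at (1, -2.5): section is a regular 24-gon, circumradius r=12 (perimeter = 2·24·12.000·sin(180°/24) = 75.18 mm); Combining (union): the r=7 cylinder lies entirely inside the r=12 cylinder at (1, -2.5), so the union is just the r=12 cylinder at (1, -2.5) — boundary = 75.18 mm. So its perimeter = 75.18 mm. Layer 7 is larger (75.18 vs 43.86 mm).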